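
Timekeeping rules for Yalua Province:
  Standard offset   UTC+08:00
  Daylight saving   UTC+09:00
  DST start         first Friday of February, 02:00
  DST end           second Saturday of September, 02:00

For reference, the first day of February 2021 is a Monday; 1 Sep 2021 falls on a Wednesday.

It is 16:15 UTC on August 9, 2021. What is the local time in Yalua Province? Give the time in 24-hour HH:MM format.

1 February 2021 is a Monday, so the first Friday is February 5.
1 September 2021 is a Wednesday, so the first Saturday is September 4 and the second is September 11.
At the standard offset (UTC+08:00), 16:15 UTC + 8h = 00:15 Yalua Province standard time (rolling into the next day, 10 August 2021).
The standard-time date in Yalua Province, August 10, 2021, falls between 5 February and 11 September, so daylight saving is in effect and Yalua Province is at UTC+09:00.
16:15 UTC + 9h = 01:15 local (rolling into the next day, 10 August 2021).

01:15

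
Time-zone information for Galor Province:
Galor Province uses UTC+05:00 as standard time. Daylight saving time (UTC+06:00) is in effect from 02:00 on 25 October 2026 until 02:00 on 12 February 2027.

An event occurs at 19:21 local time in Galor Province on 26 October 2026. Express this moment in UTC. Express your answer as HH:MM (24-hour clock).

13:21

Daylight saving runs 25 October 2026 – 12 February 2027; 26 October 2026 is inside that window, so Galor Province is at UTC+06:00.
19:21 local − 6h = 13:21 UTC.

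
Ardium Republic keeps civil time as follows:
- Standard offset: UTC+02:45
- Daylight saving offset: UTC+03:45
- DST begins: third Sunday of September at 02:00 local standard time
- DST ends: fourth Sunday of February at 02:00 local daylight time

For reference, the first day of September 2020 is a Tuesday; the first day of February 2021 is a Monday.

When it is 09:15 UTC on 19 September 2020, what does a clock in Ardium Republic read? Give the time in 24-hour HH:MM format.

1 September 2020 is a Tuesday, so the first Sunday is September 6 and the third is September 20.
1 February 2021 is a Monday, so the first Sunday is February 7 and the fourth is February 28.
At the standard offset (UTC+02:45), 09:15 UTC + 2h45m = 12:00 Ardium Republic standard time.
The standard-time date in Ardium Republic, 19 September 2020, is outside the daylight-saving period (20 September 2020 – 28 February 2021), so Ardium Republic is on standard time, UTC+02:45.
09:15 UTC + 2h45m = 12:00 local.

12:00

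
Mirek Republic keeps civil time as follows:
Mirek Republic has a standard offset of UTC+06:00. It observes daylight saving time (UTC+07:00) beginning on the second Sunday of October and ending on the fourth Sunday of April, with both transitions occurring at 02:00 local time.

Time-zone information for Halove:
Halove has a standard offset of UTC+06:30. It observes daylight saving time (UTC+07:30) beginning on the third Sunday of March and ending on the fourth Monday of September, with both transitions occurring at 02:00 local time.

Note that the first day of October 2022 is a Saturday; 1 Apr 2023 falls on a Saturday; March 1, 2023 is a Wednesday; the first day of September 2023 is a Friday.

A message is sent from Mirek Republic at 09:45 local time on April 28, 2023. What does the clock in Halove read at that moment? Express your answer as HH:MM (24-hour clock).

1 October 2022 is a Saturday, so the first Sunday is October 2 and the second is October 9.
1 April 2023 is a Saturday, so the first Sunday is April 2 and the fourth is April 23.
Daylight saving runs 9 October 2022 – 23 April 2023; April 28, 2023 is outside that window, so Mirek Republic is on standard time at UTC+06:00.
09:45 Mirek Republic − 6h = 03:45 UTC.
1 March 2023 is a Wednesday, so the first Sunday is March 5 and the third is March 19.
1 September 2023 is a Friday, so the first Monday is September 4 and the fourth is September 25.
At the standard offset (UTC+06:30), 03:45 UTC + 6h30m = 10:15 Halove standard time.
Daylight saving runs 19 March – 25 September; the standard-time date in Halove, April 28, 2023, is inside that window, so Halove is at UTC+07:30.
03:45 UTC + 7h30m = 11:15 Halove.

11:15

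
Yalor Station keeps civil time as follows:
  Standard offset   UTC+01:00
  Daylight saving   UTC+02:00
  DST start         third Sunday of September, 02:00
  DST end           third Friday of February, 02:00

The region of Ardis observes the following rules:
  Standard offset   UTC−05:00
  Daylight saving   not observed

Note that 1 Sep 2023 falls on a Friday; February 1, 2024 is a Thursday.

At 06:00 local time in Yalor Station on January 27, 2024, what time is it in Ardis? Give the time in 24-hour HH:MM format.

23:00

1 September 2023 is a Friday, so the first Sunday is September 3 and the third is September 17.
1 February 2024 is a Thursday, so the first Friday is February 2 and the third is February 16.
January 27, 2024 falls between 17 September 2023 and 16 February 2024, so daylight saving is in effect and Yalor Station is at UTC+02:00.
06:00 Yalor Station − 2h = 04:00 UTC.
Ardis has no daylight saving, so its offset is UTC−05:00 year-round.
04:00 UTC − 5h = 23:00 Ardis (rolling into the previous day, 26 January 2024).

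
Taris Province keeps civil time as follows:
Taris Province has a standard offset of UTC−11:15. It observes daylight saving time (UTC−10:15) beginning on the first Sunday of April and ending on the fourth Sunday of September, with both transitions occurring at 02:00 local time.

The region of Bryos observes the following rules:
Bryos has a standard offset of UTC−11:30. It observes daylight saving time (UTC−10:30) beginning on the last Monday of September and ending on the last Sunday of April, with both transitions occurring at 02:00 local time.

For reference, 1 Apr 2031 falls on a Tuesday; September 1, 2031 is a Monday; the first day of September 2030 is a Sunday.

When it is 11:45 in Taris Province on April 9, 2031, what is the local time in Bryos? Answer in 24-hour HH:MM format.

1 April 2031 is a Tuesday, so the first Sunday is April 6.
1 September 2031 is a Monday, so the first Sunday is September 7 and the fourth is September 28.
April 9, 2031 lies within the daylight-saving period (6 April – 28 September), so Taris Province is on daylight time, UTC−10:15.
11:45 Taris Province + 10h15m = 22:00 UTC.
1 September 2030 is a Sunday, so Mondays fall on 2, 9, 16, 23, 30; the last is September 30.
1 April 2031 is a Tuesday, so Sundays fall on 6, 13, 20, 27; the last is April 27.
At the standard offset (UTC−11:30), 22:00 UTC − 11h30m = 10:30 Bryos standard time.
Daylight saving runs 30 September 2030 – 27 April 2031; the standard-time date in Bryos, April 9, 2031, is inside that window, so Bryos is at UTC−10:30.
22:00 UTC − 10h30m = 11:30 Bryos.

11:30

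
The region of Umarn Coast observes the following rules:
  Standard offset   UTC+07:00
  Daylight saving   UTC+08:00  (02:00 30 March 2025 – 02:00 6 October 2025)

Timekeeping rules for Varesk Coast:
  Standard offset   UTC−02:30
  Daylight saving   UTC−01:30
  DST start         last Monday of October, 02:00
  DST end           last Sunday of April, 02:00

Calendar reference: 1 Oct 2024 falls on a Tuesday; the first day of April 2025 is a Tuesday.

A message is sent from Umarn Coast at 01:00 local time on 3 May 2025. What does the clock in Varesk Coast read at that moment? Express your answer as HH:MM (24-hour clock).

14:30

3 May 2025 lies within the daylight-saving period (30 March – 6 October), so Umarn Coast is on daylight time, UTC+08:00.
01:00 Umarn Coast − 8h = 17:00 UTC (rolling into the previous day, 2 May 2025).
1 October 2024 is a Tuesday, so Mondays fall on 7, 14, 21, 28; the last is October 28.
1 April 2025 is a Tuesday, so Sundays fall on 6, 13, 20, 27; the last is April 27.
At the standard offset (UTC−02:30), 17:00 UTC − 2h30m = 14:30 Varesk Coast standard time.
The standard-time date in Varesk Coast, 2 May 2025, does not fall between 28 October 2024 and 27 April 2025, so daylight saving is not in effect and Varesk Coast is at UTC−02:30.
17:00 UTC − 2h30m = 14:30 Varesk Coast.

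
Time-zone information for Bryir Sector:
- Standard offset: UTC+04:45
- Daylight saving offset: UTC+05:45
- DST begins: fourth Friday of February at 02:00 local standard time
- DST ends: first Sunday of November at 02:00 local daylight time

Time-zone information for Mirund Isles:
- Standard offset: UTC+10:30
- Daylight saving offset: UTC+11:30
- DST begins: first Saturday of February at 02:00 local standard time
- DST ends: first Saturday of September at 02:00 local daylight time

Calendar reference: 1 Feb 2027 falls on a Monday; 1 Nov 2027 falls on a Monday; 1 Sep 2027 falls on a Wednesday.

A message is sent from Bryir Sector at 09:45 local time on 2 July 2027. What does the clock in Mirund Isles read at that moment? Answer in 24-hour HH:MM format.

1 February 2027 is a Monday, so the first Friday is February 5 and the fourth is February 26.
1 November 2027 is a Monday, so the first Sunday is November 7.
2 July 2027 lies within the daylight-saving period (26 February – 7 November), so Bryir Sector is on daylight time, UTC+05:45.
09:45 Bryir Sector − 5h45m = 04:00 UTC.
1 February 2027 is a Monday, so the first Saturday is February 6.
1 September 2027 is a Wednesday, so the first Saturday is September 4.
At the standard offset (UTC+10:30), 04:00 UTC + 10h30m = 14:30 Mirund Isles standard time.
The standard-time date in Mirund Isles, 2 July 2027, lies within the daylight-saving period (6 February – 4 September), so Mirund Isles is on daylight time, UTC+11:30.
04:00 UTC + 11h30m = 15:30 Mirund Isles.

15:30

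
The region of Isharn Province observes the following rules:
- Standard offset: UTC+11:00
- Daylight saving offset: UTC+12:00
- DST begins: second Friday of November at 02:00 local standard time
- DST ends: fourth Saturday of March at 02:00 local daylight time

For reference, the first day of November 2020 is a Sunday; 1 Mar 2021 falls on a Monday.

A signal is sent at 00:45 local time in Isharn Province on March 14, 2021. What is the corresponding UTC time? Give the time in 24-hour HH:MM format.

1 November 2020 is a Sunday, so the first Friday is November 6 and the second is November 13.
1 March 2021 is a Monday, so the first Saturday is March 6 and the fourth is March 27.
March 14, 2021 lies within the daylight-saving period (13 November 2020 – 27 March 2021), so Isharn Province is on daylight time, UTC+12:00.
00:45 local − 12h = 12:45 UTC (rolling into the previous day, 13 March 2021).

12:45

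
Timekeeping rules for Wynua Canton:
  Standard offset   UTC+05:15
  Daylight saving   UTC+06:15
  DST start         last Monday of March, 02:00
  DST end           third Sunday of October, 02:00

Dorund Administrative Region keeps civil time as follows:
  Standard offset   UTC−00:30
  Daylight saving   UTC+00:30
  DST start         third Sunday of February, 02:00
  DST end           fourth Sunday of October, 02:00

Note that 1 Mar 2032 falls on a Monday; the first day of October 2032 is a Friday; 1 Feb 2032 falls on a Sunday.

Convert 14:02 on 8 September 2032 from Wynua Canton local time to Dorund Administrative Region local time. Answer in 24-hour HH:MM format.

08:17

1 March 2032 is a Monday, so Mondays fall on 1, 8, 15, 22, 29; the last is March 29.
1 October 2032 is a Friday, so the first Sunday is October 3 and the third is October 17.
8 September 2032 lies within the daylight-saving period (29 March – 17 October), so Wynua Canton is on daylight time, UTC+06:15.
14:02 Wynua Canton − 6h15m = 07:47 UTC.
1 February 2032 is a Sunday, so the first Sunday is February 1 and the third is February 15.
1 October 2032 is a Friday, so the first Sunday is October 3 and the fourth is October 24.
At the standard offset (UTC−00:30), 07:47 UTC − 0h30m = 07:17 Dorund Administrative Region standard time.
Daylight saving runs 15 February – 24 October; the standard-time date in Dorund Administrative Region, 8 September 2032, is inside that window, so Dorund Administrative Region is at UTC+00:30.
07:47 UTC + 0h30m = 08:17 Dorund Administrative Region.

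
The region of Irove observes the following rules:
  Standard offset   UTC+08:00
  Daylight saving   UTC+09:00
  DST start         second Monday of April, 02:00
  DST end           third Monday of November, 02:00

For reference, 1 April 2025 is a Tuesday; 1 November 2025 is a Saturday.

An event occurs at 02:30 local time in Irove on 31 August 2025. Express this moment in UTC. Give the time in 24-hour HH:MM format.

17:30

1 April 2025 is a Tuesday, so the first Monday is April 7 and the second is April 14.
1 November 2025 is a Saturday, so the first Monday is November 3 and the third is November 17.
Daylight saving runs 14 April – 17 November; 31 August 2025 is inside that window, so Irove is at UTC+09:00.
02:30 local − 9h = 17:30 UTC (rolling into the previous day, 30 August 2025).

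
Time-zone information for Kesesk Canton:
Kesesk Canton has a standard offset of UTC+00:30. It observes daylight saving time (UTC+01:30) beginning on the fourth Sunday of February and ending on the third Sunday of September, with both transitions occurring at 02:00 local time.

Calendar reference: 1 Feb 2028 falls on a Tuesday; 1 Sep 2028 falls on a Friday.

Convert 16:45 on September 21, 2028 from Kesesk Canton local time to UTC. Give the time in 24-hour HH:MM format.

1 February 2028 is a Tuesday, so the first Sunday is February 6 and the fourth is February 27.
1 September 2028 is a Friday, so the first Sunday is September 3 and the third is September 17.
September 21, 2028 does not fall between 27 February and 17 September, so daylight saving is not in effect and Kesesk Canton is at UTC+00:30.
16:45 local − 0h30m = 16:15 UTC.

16:15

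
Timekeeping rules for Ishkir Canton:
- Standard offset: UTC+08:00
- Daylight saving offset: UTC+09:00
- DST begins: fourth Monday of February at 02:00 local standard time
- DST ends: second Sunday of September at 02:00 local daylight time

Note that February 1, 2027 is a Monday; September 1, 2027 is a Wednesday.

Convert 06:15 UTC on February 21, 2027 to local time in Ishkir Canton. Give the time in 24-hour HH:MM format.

14:15

1 February 2027 is a Monday, so the first Monday is February 1 and the fourth is February 22.
1 September 2027 is a Wednesday, so the first Sunday is September 5 and the second is September 12.
At the standard offset (UTC+08:00), 06:15 UTC + 8h = 14:15 Ishkir Canton standard time.
The standard-time date in Ishkir Canton, February 21, 2027, is outside the daylight-saving period (22 February – 12 September), so Ishkir Canton is on standard time, UTC+08:00.
06:15 UTC + 8h = 14:15 local.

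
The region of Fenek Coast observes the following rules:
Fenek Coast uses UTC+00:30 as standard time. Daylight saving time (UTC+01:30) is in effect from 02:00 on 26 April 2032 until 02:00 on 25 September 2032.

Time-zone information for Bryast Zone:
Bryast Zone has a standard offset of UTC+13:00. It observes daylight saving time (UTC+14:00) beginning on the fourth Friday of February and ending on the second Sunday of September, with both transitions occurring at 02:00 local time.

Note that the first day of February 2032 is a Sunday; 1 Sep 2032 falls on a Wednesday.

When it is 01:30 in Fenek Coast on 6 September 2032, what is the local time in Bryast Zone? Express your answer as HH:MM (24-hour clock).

6 September 2032 lies within the daylight-saving period (26 April – 25 September), so Fenek Coast is on daylight time, UTC+01:30.
01:30 Fenek Coast − 1h30m = 00:00 UTC.
1 February 2032 is a Sunday, so the first Friday is February 6 and the fourth is February 27.
1 September 2032 is a Wednesday, so the first Sunday is September 5 and the second is September 12.
At the standard offset (UTC+13:00), 00:00 UTC + 13h = 13:00 Bryast Zone standard time.
The standard-time date in Bryast Zone, 6 September 2032, lies within the daylight-saving period (27 February – 12 September), so Bryast Zone is on daylight time, UTC+14:00.
00:00 UTC + 14h = 14:00 Bryast Zone.

14:00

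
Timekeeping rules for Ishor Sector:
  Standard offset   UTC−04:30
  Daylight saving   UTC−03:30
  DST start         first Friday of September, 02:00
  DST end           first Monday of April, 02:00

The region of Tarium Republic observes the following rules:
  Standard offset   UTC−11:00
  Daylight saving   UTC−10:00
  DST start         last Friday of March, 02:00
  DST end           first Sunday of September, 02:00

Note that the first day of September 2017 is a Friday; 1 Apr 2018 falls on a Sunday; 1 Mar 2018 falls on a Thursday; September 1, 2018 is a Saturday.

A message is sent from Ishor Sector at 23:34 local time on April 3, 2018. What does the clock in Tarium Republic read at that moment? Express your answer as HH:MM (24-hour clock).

1 September 2017 is a Friday, so the first Friday is September 1.
1 April 2018 is a Sunday, so the first Monday is April 2.
April 3, 2018 does not fall between 1 September 2017 and 2 April 2018, so daylight saving is not in effect and Ishor Sector is at UTC−04:30.
23:34 Ishor Sector + 4h30m = 04:04 UTC (rolling into the next day, 4 April 2018).
1 March 2018 is a Thursday, so Fridays fall on 2, 9, 16, 23, 30; the last is March 30.
1 September 2018 is a Saturday, so the first Sunday is September 2.
At the standard offset (UTC−11:00), 04:04 UTC − 11h = 17:04 Tarium Republic standard time (rolling into the previous day, 3 April 2018).
Daylight saving runs 30 March – 2 September; the standard-time date in Tarium Republic, April 3, 2018, is inside that window, so Tarium Republic is at UTC−10:00.
04:04 UTC − 10h = 18:04 Tarium Republic (rolling into the previous day, 3 April 2018).

18:04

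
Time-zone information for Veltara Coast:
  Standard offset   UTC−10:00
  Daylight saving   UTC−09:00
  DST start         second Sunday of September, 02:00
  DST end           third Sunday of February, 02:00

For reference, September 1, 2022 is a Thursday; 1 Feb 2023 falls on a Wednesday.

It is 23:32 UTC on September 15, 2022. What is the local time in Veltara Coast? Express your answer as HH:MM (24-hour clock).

1 September 2022 is a Thursday, so the first Sunday is September 4 and the second is September 11.
1 February 2023 is a Wednesday, so the first Sunday is February 5 and the third is February 19.
At the standard offset (UTC−10:00), 23:32 UTC − 10h = 13:32 Veltara Coast standard time.
Daylight saving runs 11 September 2022 – 19 February 2023; the standard-time date in Veltara Coast, September 15, 2022, is inside that window, so Veltara Coast is at UTC−09:00.
23:32 UTC − 9h = 14:32 local.

14:32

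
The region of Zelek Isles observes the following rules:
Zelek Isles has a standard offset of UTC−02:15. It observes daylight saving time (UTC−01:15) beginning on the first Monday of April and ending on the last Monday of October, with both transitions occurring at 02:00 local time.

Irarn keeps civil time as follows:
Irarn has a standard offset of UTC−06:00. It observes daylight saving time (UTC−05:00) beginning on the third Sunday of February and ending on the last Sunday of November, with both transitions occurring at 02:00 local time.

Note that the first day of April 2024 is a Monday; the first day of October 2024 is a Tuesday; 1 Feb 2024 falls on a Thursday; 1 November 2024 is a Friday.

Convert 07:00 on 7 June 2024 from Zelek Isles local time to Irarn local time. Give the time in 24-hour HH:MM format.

03:15

1 April 2024 is a Monday, so the first Monday is April 1.
1 October 2024 is a Tuesday, so Mondays fall on 7, 14, 21, 28; the last is October 28.
Daylight saving runs 1 April – 28 October; 7 June 2024 is inside that window, so Zelek Isles is at UTC−01:15.
07:00 Zelek Isles + 1h15m = 08:15 UTC.
1 February 2024 is a Thursday, so the first Sunday is February 4 and the third is February 18.
1 November 2024 is a Friday, so Sundays fall on 3, 10, 17, 24; the last is November 24.
At the standard offset (UTC−06:00), 08:15 UTC − 6h = 02:15 Irarn standard time.
Daylight saving runs 18 February – 24 November; the standard-time date in Irarn, 7 June 2024, is inside that window, so Irarn is at UTC−05:00.
08:15 UTC − 5h = 03:15 Irarn.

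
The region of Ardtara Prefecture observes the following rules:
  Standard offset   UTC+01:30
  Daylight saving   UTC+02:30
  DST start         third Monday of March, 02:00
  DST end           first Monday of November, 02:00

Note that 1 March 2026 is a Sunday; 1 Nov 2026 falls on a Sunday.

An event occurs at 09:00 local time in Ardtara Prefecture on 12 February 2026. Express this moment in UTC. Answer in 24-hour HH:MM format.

07:30

1 March 2026 is a Sunday, so the first Monday is March 2 and the third is March 16.
1 November 2026 is a Sunday, so the first Monday is November 2.
12 February 2026 is outside the daylight-saving period (16 March – 2 November), so Ardtara Prefecture is on standard time, UTC+01:30.
09:00 local − 1h30m = 07:30 UTC.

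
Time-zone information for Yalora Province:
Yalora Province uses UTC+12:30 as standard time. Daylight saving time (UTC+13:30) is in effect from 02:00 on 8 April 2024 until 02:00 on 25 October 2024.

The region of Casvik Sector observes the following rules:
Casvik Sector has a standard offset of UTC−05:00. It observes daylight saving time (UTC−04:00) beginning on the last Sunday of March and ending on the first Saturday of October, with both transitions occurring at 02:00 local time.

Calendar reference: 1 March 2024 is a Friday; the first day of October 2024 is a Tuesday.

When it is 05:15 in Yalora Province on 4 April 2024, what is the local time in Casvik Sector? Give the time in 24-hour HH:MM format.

4 April 2024 is outside the daylight-saving period (8 April – 25 October), so Yalora Province is on standard time, UTC+12:30.
05:15 Yalora Province − 12h30m = 16:45 UTC (rolling into the previous day, 3 April 2024).
1 March 2024 is a Friday, so Sundays fall on 3, 10, 17, 24, 31; the last is March 31.
1 October 2024 is a Tuesday, so the first Saturday is October 5.
At the standard offset (UTC−05:00), 16:45 UTC − 5h = 11:45 Casvik Sector standard time.
The standard-time date in Casvik Sector, 3 April 2024, falls between 31 March and 5 October, so daylight saving is in effect and Casvik Sector is at UTC−04:00.
16:45 UTC − 4h = 12:45 Casvik Sector.

12:45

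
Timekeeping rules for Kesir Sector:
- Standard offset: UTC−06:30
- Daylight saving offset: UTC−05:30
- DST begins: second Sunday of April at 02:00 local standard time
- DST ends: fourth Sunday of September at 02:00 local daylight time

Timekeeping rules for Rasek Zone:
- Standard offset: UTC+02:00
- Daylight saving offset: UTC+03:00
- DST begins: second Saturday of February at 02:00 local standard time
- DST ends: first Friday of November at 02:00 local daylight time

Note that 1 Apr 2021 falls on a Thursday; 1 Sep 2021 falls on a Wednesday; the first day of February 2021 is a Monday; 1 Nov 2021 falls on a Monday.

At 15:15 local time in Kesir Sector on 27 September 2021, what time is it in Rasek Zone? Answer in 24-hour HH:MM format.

00:45

1 April 2021 is a Thursday, so the first Sunday is April 4 and the second is April 11.
1 September 2021 is a Wednesday, so the first Sunday is September 5 and the fourth is September 26.
Daylight saving runs 11 April – 26 September; 27 September 2021 is outside that window, so Kesir Sector is on standard time at UTC−06:30.
15:15 Kesir Sector + 6h30m = 21:45 UTC.
1 February 2021 is a Monday, so the first Saturday is February 6 and the second is February 13.
1 November 2021 is a Monday, so the first Friday is November 5.
At the standard offset (UTC+02:00), 21:45 UTC + 2h = 23:45 Rasek Zone standard time.
Daylight saving runs 13 February – 5 November; the standard-time date in Rasek Zone, 27 September 2021, is inside that window, so Rasek Zone is at UTC+03:00.
21:45 UTC + 3h = 00:45 Rasek Zone (rolling into the next day, 28 September 2021).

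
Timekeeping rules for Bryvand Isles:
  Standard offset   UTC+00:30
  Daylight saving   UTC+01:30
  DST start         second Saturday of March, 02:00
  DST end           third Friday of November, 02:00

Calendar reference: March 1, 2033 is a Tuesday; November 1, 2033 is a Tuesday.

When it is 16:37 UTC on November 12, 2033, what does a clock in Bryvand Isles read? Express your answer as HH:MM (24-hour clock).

1 March 2033 is a Tuesday, so the first Saturday is March 5 and the second is March 12.
1 November 2033 is a Tuesday, so the first Friday is November 4 and the third is November 18.
At the standard offset (UTC+00:30), 16:37 UTC + 0h30m = 17:07 Bryvand Isles standard time.
The standard-time date in Bryvand Isles, November 12, 2033, falls between 12 March and 18 November, so daylight saving is in effect and Bryvand Isles is at UTC+01:30.
16:37 UTC + 1h30m = 18:07 local.

18:07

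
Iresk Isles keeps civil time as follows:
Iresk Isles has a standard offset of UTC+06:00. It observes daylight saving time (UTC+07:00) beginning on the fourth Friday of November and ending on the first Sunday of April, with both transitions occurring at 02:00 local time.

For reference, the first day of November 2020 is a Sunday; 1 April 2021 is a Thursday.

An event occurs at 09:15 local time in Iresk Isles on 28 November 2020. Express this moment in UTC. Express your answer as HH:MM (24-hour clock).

1 November 2020 is a Sunday, so the first Friday is November 6 and the fourth is November 27.
1 April 2021 is a Thursday, so the first Sunday is April 4.
28 November 2020 lies within the daylight-saving period (27 November 2020 – 4 April 2021), so Iresk Isles is on daylight time, UTC+07:00.
09:15 local − 7h = 02:15 UTC.

02:15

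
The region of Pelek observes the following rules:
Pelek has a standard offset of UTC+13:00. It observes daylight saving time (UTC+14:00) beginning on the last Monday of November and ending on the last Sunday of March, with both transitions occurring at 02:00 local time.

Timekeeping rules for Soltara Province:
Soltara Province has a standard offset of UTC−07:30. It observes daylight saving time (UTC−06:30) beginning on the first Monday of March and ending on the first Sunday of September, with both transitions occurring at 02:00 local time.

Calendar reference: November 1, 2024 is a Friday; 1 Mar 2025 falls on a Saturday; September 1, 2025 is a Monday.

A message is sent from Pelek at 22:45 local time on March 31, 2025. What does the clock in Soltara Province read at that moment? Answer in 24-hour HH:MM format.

1 November 2024 is a Friday, so Mondays fall on 4, 11, 18, 25; the last is November 25.
1 March 2025 is a Saturday, so Sundays fall on 2, 9, 16, 23, 30; the last is March 30.
Daylight saving runs 25 November 2024 – 30 March 2025; March 31, 2025 is outside that window, so Pelek is on standard time at UTC+13:00.
22:45 Pelek − 13h = 09:45 UTC.
1 March 2025 is a Saturday, so the first Monday is March 3.
1 September 2025 is a Monday, so the first Sunday is September 7.
At the standard offset (UTC−07:30), 09:45 UTC − 7h30m = 02:15 Soltara Province standard time.
Daylight saving runs 3 March – 7 September; the standard-time date in Soltara Province, March 31, 2025, is inside that window, so Soltara Province is at UTC−06:30.
09:45 UTC − 6h30m = 03:15 Soltara Province.

03:15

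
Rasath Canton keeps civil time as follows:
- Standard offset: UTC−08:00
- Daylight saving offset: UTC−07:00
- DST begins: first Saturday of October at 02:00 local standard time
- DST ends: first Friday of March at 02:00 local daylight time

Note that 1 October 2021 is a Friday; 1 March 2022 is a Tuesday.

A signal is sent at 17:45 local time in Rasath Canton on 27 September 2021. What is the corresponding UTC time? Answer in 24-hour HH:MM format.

01:45

1 October 2021 is a Friday, so the first Saturday is October 2.
1 March 2022 is a Tuesday, so the first Friday is March 4.
27 September 2021 does not fall between 2 October 2021 and 4 March 2022, so daylight saving is not in effect and Rasath Canton is at UTC−08:00.
17:45 local + 8h = 01:45 UTC (rolling into the next day, 28 September 2021).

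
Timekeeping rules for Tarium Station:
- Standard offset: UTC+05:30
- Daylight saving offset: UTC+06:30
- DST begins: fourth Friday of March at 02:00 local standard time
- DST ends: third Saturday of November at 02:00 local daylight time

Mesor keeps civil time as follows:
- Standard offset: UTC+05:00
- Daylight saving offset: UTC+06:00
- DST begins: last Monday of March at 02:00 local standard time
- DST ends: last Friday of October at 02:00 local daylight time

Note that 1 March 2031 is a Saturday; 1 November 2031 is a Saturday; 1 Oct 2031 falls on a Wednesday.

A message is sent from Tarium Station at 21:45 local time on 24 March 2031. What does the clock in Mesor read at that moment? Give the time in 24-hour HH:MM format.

1 March 2031 is a Saturday, so the first Friday is March 7 and the fourth is March 28.
1 November 2031 is a Saturday, so the first Saturday is November 1 and the third is November 15.
24 March 2031 is outside the daylight-saving period (28 March – 15 November), so Tarium Station is on standard time, UTC+05:30.
21:45 Tarium Station − 5h30m = 16:15 UTC.
1 March 2031 is a Saturday, so Mondays fall on 3, 10, 17, 24, 31; the last is March 31.
1 October 2031 is a Wednesday, so Fridays fall on 3, 10, 17, 24, 31; the last is October 31.
At the standard offset (UTC+05:00), 16:15 UTC + 5h = 21:15 Mesor standard time.
The standard-time date in Mesor, 24 March 2031, does not fall between 31 March and 31 October, so daylight saving is not in effect and Mesor is at UTC+05:00.
16:15 UTC + 5h = 21:15 Mesor.

21:15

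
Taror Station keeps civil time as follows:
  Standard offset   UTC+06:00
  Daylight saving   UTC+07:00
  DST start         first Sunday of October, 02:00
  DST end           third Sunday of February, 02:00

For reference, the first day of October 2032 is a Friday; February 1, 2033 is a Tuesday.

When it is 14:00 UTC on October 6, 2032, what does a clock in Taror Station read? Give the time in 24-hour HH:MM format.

21:00

1 October 2032 is a Friday, so the first Sunday is October 3.
1 February 2033 is a Tuesday, so the first Sunday is February 6 and the third is February 20.
At the standard offset (UTC+06:00), 14:00 UTC + 6h = 20:00 Taror Station standard time.
The standard-time date in Taror Station, October 6, 2032, lies within the daylight-saving period (3 October 2032 – 20 February 2033), so Taror Station is on daylight time, UTC+07:00.
14:00 UTC + 7h = 21:00 local.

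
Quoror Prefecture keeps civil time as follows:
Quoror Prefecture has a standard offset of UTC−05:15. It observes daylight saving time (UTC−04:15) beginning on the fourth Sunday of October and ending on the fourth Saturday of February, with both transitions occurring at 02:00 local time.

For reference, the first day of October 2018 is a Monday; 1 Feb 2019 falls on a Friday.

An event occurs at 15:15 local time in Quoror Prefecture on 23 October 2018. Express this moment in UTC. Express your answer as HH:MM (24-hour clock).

20:30

1 October 2018 is a Monday, so the first Sunday is October 7 and the fourth is October 28.
1 February 2019 is a Friday, so the first Saturday is February 2 and the fourth is February 23.
Daylight saving runs 28 October 2018 – 23 February 2019; 23 October 2018 is outside that window, so Quoror Prefecture is on standard time at UTC−05:15.
15:15 local + 5h15m = 20:30 UTC.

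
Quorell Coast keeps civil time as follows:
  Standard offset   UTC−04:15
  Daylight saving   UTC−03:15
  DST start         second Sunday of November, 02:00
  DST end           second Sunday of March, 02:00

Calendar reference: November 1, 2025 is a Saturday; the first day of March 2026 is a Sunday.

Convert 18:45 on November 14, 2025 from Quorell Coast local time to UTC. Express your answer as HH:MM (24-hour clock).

1 November 2025 is a Saturday, so the first Sunday is November 2 and the second is November 9.
1 March 2026 is a Sunday, so the first Sunday is March 1 and the second is March 8.
Daylight saving runs 9 November 2025 – 8 March 2026; November 14, 2025 is inside that window, so Quorell Coast is at UTC−03:15.
18:45 local + 3h15m = 22:00 UTC.

22:00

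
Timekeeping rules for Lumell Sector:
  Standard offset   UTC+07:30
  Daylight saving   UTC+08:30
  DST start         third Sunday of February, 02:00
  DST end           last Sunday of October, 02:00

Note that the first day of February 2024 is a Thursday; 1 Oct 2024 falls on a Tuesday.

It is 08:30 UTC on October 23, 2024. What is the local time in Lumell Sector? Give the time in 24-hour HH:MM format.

1 February 2024 is a Thursday, so the first Sunday is February 4 and the third is February 18.
1 October 2024 is a Tuesday, so Sundays fall on 6, 13, 20, 27; the last is October 27.
At the standard offset (UTC+07:30), 08:30 UTC + 7h30m = 16:00 Lumell Sector standard time.
The standard-time date in Lumell Sector, October 23, 2024, falls between 18 February and 27 October, so daylight saving is in effect and Lumell Sector is at UTC+08:30.
08:30 UTC + 8h30m = 17:00 local.

17:00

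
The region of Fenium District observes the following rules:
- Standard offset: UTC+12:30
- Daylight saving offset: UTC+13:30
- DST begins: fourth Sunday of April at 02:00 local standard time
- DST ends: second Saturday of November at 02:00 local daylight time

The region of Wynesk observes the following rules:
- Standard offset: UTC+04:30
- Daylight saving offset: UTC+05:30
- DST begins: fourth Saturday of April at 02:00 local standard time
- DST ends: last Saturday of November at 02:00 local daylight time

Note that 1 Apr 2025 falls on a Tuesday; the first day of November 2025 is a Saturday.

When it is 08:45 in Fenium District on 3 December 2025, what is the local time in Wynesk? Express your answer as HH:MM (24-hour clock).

00:45

1 April 2025 is a Tuesday, so the first Sunday is April 6 and the fourth is April 27.
1 November 2025 is a Saturday, so the first Saturday is November 1 and the second is November 8.
Daylight saving runs 27 April – 8 November; 3 December 2025 is outside that window, so Fenium District is on standard time at UTC+12:30.
08:45 Fenium District − 12h30m = 20:15 UTC (rolling into the previous day, 2 December 2025).
1 April 2025 is a Tuesday, so the first Saturday is April 5 and the fourth is April 26.
1 November 2025 is a Saturday, so Saturdays fall on 1, 8, 15, 22, 29; the last is November 29.
At the standard offset (UTC+04:30), 20:15 UTC + 4h30m = 00:45 Wynesk standard time (rolling into the next day, 3 December 2025).
Daylight saving runs 26 April – 29 November; the standard-time date in Wynesk, 3 December 2025, is outside that window, so Wynesk is on standard time at UTC+04:30.
20:15 UTC + 4h30m = 00:45 Wynesk (rolling into the next day, 3 December 2025).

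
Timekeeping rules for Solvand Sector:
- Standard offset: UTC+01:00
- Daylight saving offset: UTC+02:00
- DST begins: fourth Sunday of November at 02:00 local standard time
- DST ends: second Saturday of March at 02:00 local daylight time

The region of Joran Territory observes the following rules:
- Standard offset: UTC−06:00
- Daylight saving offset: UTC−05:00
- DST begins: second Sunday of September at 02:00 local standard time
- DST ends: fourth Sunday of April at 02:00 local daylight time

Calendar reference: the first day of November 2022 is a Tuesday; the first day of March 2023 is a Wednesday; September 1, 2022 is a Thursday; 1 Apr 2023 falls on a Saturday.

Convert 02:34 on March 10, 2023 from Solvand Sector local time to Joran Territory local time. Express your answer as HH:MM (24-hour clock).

19:34

1 November 2022 is a Tuesday, so the first Sunday is November 6 and the fourth is November 27.
1 March 2023 is a Wednesday, so the first Saturday is March 4 and the second is March 11.
March 10, 2023 falls between 27 November 2022 and 11 March 2023, so daylight saving is in effect and Solvand Sector is at UTC+02:00.
02:34 Solvand Sector − 2h = 00:34 UTC.
1 September 2022 is a Thursday, so the first Sunday is September 4 and the second is September 11.
1 April 2023 is a Saturday, so the first Sunday is April 2 and the fourth is April 23.
At the standard offset (UTC−06:00), 00:34 UTC − 6h = 18:34 Joran Territory standard time (rolling into the previous day, 9 March 2023).
The standard-time date in Joran Territory, March 9, 2023, falls between 11 September 2022 and 23 April 2023, so daylight saving is in effect and Joran Territory is at UTC−05:00.
00:34 UTC − 5h = 19:34 Joran Territory (rolling into the previous day, 9 March 2023).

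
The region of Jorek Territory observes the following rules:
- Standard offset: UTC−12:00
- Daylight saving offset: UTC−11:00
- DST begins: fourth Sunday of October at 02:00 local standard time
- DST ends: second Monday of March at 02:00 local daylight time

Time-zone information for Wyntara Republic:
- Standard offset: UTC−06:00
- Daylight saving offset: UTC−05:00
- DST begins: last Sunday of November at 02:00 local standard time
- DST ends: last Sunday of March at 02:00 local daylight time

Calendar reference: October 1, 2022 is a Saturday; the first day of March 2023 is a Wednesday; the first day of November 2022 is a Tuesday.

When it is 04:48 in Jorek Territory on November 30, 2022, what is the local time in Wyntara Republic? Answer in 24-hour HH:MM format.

10:48

1 October 2022 is a Saturday, so the first Sunday is October 2 and the fourth is October 23.
1 March 2023 is a Wednesday, so the first Monday is March 6 and the second is March 13.
Daylight saving runs 23 October 2022 – 13 March 2023; November 30, 2022 is inside that window, so Jorek Territory is at UTC−11:00.
04:48 Jorek Territory + 11h = 15:48 UTC.
1 November 2022 is a Tuesday, so Sundays fall on 6, 13, 20, 27; the last is November 27.
1 March 2023 is a Wednesday, so Sundays fall on 5, 12, 19, 26; the last is March 26.
At the standard offset (UTC−06:00), 15:48 UTC − 6h = 09:48 Wyntara Republic standard time.
The standard-time date in Wyntara Republic, November 30, 2022, lies within the daylight-saving period (27 November 2022 – 26 March 2023), so Wyntara Republic is on daylight time, UTC−05:00.
15:48 UTC − 5h = 10:48 Wyntara Republic.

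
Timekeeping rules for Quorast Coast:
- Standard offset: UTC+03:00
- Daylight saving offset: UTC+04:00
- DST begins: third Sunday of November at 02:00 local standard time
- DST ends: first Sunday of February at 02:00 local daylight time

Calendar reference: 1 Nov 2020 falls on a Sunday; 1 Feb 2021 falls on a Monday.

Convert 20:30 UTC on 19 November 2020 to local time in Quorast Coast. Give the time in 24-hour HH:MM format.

00:30

1 November 2020 is a Sunday, so the first Sunday is November 1 and the third is November 15.
1 February 2021 is a Monday, so the first Sunday is February 7.
At the standard offset (UTC+03:00), 20:30 UTC + 3h = 23:30 Quorast Coast standard time.
The standard-time date in Quorast Coast, 19 November 2020, falls between 15 November 2020 and 7 February 2021, so daylight saving is in effect and Quorast Coast is at UTC+04:00.
20:30 UTC + 4h = 00:30 local (rolling into the next day, 20 November 2020).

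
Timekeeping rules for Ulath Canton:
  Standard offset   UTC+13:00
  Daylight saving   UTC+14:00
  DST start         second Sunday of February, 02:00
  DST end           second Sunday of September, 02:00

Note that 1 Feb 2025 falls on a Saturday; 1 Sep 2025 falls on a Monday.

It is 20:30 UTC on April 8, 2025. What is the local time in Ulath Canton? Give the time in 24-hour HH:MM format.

10:30

1 February 2025 is a Saturday, so the first Sunday is February 2 and the second is February 9.
1 September 2025 is a Monday, so the first Sunday is September 7 and the second is September 14.
At the standard offset (UTC+13:00), 20:30 UTC + 13h = 09:30 Ulath Canton standard time (rolling into the next day, 9 April 2025).
The standard-time date in Ulath Canton, April 9, 2025, falls between 9 February and 14 September, so daylight saving is in effect and Ulath Canton is at UTC+14:00.
20:30 UTC + 14h = 10:30 local (rolling into the next day, 9 April 2025).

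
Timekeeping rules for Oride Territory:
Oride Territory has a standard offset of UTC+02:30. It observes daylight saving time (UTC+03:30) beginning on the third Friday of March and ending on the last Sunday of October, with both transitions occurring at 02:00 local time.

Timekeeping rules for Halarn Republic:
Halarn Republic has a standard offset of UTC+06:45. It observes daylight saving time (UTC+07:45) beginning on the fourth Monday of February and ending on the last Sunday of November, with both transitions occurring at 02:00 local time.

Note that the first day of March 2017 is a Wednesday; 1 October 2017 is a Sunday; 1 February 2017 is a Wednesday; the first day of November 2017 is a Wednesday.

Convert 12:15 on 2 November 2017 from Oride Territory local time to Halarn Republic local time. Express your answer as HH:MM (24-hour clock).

17:30

1 March 2017 is a Wednesday, so the first Friday is March 3 and the third is March 17.
1 October 2017 is a Sunday, so Sundays fall on 1, 8, 15, 22, 29; the last is October 29.
2 November 2017 does not fall between 17 March and 29 October, so daylight saving is not in effect and Oride Territory is at UTC+02:30.
12:15 Oride Territory − 2h30m = 09:45 UTC.
1 February 2017 is a Wednesday, so the first Monday is February 6 and the fourth is February 27.
1 November 2017 is a Wednesday, so Sundays fall on 5, 12, 19, 26; the last is November 26.
At the standard offset (UTC+06:45), 09:45 UTC + 6h45m = 16:30 Halarn Republic standard time.
Daylight saving runs 27 February – 26 November; the standard-time date in Halarn Republic, 2 November 2017, is inside that window, so Halarn Republic is at UTC+07:45.
09:45 UTC + 7h45m = 17:30 Halarn Republic.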